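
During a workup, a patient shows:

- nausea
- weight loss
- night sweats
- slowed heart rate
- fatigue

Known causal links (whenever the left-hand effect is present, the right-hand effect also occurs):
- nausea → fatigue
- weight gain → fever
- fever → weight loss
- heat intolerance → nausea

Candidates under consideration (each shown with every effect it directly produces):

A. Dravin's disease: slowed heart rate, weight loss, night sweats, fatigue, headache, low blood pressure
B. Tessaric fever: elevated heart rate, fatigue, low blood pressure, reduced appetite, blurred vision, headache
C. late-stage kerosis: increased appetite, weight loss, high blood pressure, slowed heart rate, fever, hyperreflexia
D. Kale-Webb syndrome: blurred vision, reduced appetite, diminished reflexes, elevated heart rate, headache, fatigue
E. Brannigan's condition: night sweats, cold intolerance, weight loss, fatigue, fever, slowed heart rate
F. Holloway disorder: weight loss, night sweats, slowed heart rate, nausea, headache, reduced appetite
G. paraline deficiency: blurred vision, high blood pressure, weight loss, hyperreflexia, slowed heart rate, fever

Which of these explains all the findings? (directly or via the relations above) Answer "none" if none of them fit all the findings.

For each candidate, compare predicted effects to what was observed:
(A) Dravin's disease — does not account for nausea
(B) Tessaric fever — nausea ✗; weight loss ✗; night sweats ✗; slowed heart rate ✗; fatigue ✓
(C) late-stage kerosis — does not account for nausea, night sweats, fatigue
(D) Kale-Webb syndrome — nausea ✗; weight loss ✗; night sweats ✗; slowed heart rate ✗; fatigue ✓
(E) Brannigan's condition — nausea ✗; weight loss ✓; night sweats ✓; slowed heart rate ✓; fatigue ✓
(F) Holloway disorder — accounts for every observation (fatigue through nausea → fatigue)
(G) paraline deficiency — does not account for nausea, night sweats, fatigue
(F) alone accounts for all the evidence.

F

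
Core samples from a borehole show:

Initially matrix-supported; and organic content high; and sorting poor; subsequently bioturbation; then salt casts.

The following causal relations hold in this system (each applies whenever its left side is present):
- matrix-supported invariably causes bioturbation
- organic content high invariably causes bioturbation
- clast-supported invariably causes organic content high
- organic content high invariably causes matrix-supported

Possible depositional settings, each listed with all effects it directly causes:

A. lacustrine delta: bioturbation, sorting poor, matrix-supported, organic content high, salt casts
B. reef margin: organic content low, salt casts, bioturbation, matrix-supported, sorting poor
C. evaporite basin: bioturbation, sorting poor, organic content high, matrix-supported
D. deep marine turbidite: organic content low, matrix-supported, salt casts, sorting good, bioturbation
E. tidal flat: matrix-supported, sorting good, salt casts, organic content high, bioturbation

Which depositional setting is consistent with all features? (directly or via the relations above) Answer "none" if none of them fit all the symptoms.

A

Checking each candidate against the observations:
(A) lacustrine delta — matrix-supported ✓; organic content high ✓; sorting poor ✓; bioturbation ✓; salt casts ✓
(B) reef margin — fails on organic content high (predicts organic content low, not organic content high)
(C) evaporite basin — matrix-supported ✓; organic content high ✓; sorting poor ✓; bioturbation ✓; salt casts ✗
(D) deep marine turbidite — fails on organic content high, sorting poor (predicts organic content low, not organic content high; predicts sorting good, not sorting poor)
(E) tidal flat — matrix-supported ✓; organic content high ✓; sorting poor ✗; bioturbation ✓; salt casts ✓
Only (A) is consistent with every observation.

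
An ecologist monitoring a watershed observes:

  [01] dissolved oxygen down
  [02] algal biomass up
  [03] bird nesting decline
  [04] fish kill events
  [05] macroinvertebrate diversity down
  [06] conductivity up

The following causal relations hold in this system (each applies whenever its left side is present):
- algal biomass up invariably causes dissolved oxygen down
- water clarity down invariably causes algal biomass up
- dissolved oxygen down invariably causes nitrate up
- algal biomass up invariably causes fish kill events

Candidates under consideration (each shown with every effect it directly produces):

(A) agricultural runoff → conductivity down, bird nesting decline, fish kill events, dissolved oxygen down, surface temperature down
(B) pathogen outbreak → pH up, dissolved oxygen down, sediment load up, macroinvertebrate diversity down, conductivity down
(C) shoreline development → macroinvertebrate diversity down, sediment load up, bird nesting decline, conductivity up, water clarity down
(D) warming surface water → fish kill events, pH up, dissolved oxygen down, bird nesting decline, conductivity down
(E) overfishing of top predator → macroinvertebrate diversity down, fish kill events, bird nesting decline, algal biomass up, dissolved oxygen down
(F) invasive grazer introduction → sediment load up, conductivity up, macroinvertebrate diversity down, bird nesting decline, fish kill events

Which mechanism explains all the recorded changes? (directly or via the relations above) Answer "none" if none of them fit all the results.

Testing each hypothesis:
(A) agricultural runoff — dissolved oxygen down +; algal biomass up -; bird nesting decline +; fish kill events +; macroinvertebrate diversity down -; conductivity up -
(B) pathogen outbreak — fails on algal biomass up, bird nesting decline, fish kill events, conductivity up (predicts conductivity down, not conductivity up)
(C) shoreline development — dissolved oxygen down + (via water clarity down → algal biomass up → dissolved oxygen down); algal biomass up + (via water clarity down → algal biomass up); bird nesting decline +; fish kill events + (via water clarity down → algal biomass up → fish kill events); macroinvertebrate diversity down +; conductivity up +
(D) warming surface water — fails on algal biomass up, macroinvertebrate diversity down, conductivity up (predicts conductivity down, not conductivity up)
(E) overfishing of top predator — does not account for conductivity up
(F) invasive grazer introduction — does not account for dissolved oxygen down, algal biomass up
(C) alone accounts for all the evidence.

C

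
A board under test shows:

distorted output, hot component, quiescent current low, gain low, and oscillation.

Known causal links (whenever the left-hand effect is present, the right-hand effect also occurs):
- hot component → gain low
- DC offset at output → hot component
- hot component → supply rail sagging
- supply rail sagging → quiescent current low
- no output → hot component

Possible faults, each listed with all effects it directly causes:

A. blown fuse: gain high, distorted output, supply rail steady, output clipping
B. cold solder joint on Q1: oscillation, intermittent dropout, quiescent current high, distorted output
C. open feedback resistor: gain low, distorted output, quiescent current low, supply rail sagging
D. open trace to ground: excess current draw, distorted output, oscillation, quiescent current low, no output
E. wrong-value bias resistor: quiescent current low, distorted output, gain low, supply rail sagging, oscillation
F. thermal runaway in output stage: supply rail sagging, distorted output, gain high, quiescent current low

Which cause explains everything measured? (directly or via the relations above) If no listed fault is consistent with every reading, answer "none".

Checking each candidate against the observations:
(A) blown fuse — distorted output match; hot component miss; quiescent current low miss; gain low miss; oscillation miss
(B) cold solder joint on Q1 — distorted output match; hot component miss; quiescent current low miss; gain low miss; oscillation match
(C) open feedback resistor — distorted output match; hot component miss; quiescent current low match; gain low match; oscillation miss
(D) open trace to ground — accounts for every observation (hot component via no output → hot component)
(E) wrong-value bias resistor — does not account for hot component
(F) thermal runaway in output stage — distorted output match; hot component miss; quiescent current low match; gain low miss; oscillation miss
Only (D) is consistent with every observation.

D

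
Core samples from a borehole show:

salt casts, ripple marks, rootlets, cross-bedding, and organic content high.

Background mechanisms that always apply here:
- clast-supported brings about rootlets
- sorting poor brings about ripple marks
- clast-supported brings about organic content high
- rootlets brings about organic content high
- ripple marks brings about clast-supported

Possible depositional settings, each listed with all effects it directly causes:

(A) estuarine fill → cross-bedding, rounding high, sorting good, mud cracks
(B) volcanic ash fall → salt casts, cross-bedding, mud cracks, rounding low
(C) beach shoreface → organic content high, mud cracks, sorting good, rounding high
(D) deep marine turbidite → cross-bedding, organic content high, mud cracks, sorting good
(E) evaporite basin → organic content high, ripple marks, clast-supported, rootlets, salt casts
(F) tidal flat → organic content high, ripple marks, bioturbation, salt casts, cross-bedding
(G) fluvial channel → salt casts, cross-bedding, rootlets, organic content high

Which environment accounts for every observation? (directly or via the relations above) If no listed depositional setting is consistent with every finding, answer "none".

F

Testing each hypothesis:
(A) estuarine fill — does not account for salt casts, ripple marks, rootlets, organic content high
(B) volcanic ash fall — does not account for ripple marks, rootlets, organic content high
(C) beach shoreface — does not account for salt casts, ripple marks, rootlets, cross-bedding
(D) deep marine turbidite — does not account for salt casts, ripple marks, rootlets
(E) evaporite basin — does not account for cross-bedding
(F) tidal flat — accounts for every observation (rootlets by ripple marks → clast-supported → rootlets)
(G) fluvial channel — does not account for ripple marks
Only (F) is consistent with every observation.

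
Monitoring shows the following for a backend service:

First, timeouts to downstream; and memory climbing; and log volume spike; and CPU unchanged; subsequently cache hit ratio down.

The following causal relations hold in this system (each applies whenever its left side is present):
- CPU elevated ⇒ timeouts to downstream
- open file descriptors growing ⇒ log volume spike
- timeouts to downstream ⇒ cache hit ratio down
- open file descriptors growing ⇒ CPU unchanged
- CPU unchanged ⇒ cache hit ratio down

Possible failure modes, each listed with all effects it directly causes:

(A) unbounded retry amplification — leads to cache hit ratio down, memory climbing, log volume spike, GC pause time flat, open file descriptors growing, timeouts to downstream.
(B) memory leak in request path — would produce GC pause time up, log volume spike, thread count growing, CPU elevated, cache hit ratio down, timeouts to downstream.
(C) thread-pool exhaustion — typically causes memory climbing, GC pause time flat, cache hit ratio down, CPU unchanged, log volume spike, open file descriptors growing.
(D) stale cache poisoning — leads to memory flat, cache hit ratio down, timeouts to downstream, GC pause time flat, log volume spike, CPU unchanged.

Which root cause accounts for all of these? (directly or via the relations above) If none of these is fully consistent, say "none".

A

Checking each candidate against the observations:
(A) unbounded retry amplification — timeouts to downstream ✓; memory climbing ✓; log volume spike ✓; CPU unchanged ✓ (through open file descriptors growing → CPU unchanged); cache hit ratio down ✓
(B) memory leak in request path — timeouts to downstream ✓; memory climbing ✗; log volume spike ✓; CPU unchanged ✗; cache hit ratio down ✓
(C) thread-pool exhaustion — does not account for timeouts to downstream
(D) stale cache poisoning — fails on memory climbing (predicts memory flat, not memory climbing)
(A) alone accounts for all the evidence.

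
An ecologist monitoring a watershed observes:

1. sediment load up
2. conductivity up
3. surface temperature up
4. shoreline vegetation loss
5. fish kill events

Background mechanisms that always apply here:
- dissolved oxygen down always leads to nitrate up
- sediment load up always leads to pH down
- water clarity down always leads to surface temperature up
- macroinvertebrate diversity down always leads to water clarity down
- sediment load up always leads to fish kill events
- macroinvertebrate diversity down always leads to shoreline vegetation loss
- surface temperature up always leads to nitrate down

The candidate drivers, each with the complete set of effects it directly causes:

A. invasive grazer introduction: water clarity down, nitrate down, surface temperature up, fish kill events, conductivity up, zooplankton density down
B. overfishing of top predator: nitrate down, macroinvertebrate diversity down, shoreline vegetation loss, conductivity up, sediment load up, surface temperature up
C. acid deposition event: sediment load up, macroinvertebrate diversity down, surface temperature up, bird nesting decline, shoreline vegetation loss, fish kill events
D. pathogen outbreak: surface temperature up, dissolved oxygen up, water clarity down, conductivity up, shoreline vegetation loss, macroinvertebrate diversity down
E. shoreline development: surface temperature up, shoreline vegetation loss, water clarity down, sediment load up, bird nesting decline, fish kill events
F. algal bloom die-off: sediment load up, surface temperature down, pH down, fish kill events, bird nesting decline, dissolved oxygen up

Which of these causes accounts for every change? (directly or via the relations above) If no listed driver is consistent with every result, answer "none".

For each candidate, compare predicted effects to what was observed:
(A) invasive grazer introduction — does not account for sediment load up, shoreline vegetation loss
(B) overfishing of top predator — accounts for every observation (fish kill events through sediment load up → fish kill events)
(C) acid deposition event — sediment load up +; conductivity up -; surface temperature up +; shoreline vegetation loss +; fish kill events +
(D) pathogen outbreak — sediment load up -; conductivity up +; surface temperature up +; shoreline vegetation loss +; fish kill events -
(E) shoreline development — sediment load up +; conductivity up -; surface temperature up +; shoreline vegetation loss +; fish kill events +
(F) algal bloom die-off — fails on conductivity up, surface temperature up, shoreline vegetation loss (predicts surface temperature down, not surface temperature up)
(B) alone accounts for all the evidence.

B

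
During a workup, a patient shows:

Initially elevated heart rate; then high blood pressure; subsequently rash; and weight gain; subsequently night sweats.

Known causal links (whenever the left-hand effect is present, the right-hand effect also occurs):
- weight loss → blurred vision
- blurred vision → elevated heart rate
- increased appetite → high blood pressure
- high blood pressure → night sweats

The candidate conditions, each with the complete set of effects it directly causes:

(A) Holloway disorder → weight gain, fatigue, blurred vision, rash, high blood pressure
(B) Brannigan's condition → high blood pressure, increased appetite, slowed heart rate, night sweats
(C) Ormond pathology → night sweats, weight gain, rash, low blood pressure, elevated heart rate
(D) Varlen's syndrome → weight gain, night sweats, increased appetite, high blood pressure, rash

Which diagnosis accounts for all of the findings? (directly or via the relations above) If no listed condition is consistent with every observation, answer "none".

Testing each hypothesis:
(A) Holloway disorder — accounts for every observation (elevated heart rate by blurred vision → elevated heart rate)
(B) Brannigan's condition — fails on elevated heart rate, rash, weight gain (predicts slowed heart rate, not elevated heart rate)
(C) Ormond pathology — fails on high blood pressure (predicts low blood pressure, not high blood pressure)
(D) Varlen's syndrome — elevated heart rate miss; high blood pressure match; rash match; weight gain match; night sweats match
(A) is the only candidate with no mismatches.

A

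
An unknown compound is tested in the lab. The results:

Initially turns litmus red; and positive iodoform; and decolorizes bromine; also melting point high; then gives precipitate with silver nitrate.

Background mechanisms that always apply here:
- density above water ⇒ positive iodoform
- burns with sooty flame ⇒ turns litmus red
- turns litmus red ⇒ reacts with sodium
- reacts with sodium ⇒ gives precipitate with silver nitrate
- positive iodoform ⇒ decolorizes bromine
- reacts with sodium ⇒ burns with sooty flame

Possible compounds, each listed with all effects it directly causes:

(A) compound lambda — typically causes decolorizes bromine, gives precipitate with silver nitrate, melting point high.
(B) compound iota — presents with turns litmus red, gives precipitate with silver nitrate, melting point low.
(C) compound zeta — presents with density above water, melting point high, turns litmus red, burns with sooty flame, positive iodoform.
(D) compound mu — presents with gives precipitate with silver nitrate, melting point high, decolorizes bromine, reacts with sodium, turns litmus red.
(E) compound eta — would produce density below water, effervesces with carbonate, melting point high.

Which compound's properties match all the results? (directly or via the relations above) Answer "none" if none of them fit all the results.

C

Testing each hypothesis:
(A) compound lambda — turns litmus red ✗; positive iodoform ✗; decolorizes bromine ✓; melting point high ✓; gives precipitate with silver nitrate ✓
(B) compound iota — fails on positive iodoform, decolorizes bromine, melting point high (predicts melting point low, not melting point high)
(C) compound zeta — accounts for every observation (decolorizes bromine through positive iodoform → decolorizes bromine)
(D) compound mu — does not account for positive iodoform
(E) compound eta — does not account for turns litmus red, positive iodoform, decolorizes bromine, gives precipitate with silver nitrate
Only (C) is consistent with every observation.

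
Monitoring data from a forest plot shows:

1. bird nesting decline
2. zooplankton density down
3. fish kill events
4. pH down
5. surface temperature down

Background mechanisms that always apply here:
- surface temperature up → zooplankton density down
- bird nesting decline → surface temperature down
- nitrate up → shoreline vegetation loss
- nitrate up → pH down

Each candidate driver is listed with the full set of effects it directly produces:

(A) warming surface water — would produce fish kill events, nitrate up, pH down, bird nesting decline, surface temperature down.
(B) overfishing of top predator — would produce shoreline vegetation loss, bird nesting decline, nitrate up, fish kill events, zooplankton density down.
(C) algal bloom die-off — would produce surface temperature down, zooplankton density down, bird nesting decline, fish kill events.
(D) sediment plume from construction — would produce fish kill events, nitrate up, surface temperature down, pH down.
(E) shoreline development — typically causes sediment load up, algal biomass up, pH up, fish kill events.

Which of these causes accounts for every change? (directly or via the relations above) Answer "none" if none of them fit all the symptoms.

B

Per-candidate check:
(A) warming surface water — bird nesting decline +; zooplankton density down -; fish kill events +; pH down +; surface temperature down +
(B) overfishing of top predator — bird nesting decline +; zooplankton density down +; fish kill events +; pH down + (through nitrate up → pH down); surface temperature down + (through bird nesting decline → surface temperature down)
(C) algal bloom die-off — does not account for pH down
(D) sediment plume from construction — bird nesting decline -; zooplankton density down -; fish kill events +; pH down +; surface temperature down +
(E) shoreline development — bird nesting decline -; zooplankton density down -; fish kill events +; pH down -; surface temperature down -
(B) alone accounts for all the evidence.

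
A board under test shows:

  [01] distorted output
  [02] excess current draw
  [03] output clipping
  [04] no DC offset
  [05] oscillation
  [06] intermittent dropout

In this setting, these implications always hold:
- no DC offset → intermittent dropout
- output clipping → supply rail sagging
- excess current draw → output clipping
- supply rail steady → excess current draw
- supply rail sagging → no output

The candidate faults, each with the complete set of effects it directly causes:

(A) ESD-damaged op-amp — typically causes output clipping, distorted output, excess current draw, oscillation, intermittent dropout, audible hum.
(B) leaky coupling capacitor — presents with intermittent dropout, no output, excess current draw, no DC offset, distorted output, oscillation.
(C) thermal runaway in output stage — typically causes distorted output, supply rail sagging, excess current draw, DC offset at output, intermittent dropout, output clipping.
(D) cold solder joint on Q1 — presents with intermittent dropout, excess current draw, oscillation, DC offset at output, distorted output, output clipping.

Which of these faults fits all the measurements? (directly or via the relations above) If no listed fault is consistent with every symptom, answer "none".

B

Testing each hypothesis:
(A) ESD-damaged op-amp — distorted output yes; excess current draw yes; output clipping yes; no DC offset NO; oscillation yes; intermittent dropout yes
(B) leaky coupling capacitor — distorted output yes; excess current draw yes; output clipping yes (by excess current draw → output clipping); no DC offset yes; oscillation yes; intermittent dropout yes
(C) thermal runaway in output stage — distorted output yes; excess current draw yes; output clipping yes; no DC offset NO; oscillation NO; intermittent dropout yes
(D) cold solder joint on Q1 — fails on no DC offset (predicts DC offset at output, not no DC offset)
Only (B) is consistent with every observation.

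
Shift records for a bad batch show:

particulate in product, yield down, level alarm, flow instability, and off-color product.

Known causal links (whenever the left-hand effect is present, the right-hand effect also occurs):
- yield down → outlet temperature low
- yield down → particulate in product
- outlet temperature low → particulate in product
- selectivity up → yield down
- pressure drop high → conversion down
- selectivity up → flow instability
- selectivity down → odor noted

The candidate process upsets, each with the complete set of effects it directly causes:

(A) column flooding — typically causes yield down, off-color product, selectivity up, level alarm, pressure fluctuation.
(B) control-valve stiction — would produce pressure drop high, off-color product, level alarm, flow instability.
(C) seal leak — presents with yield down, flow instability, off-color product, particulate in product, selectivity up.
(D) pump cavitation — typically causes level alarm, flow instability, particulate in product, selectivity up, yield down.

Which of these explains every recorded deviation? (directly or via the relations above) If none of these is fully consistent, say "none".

A

Testing each hypothesis:
(A) column flooding — accounts for every observation (particulate in product via yield down → particulate in product)
(B) control-valve stiction — particulate in product ✗; yield down ✗; level alarm ✓; flow instability ✓; off-color product ✓
(C) seal leak — does not account for level alarm
(D) pump cavitation — does not account for off-color product
(A) is the only candidate with no mismatches.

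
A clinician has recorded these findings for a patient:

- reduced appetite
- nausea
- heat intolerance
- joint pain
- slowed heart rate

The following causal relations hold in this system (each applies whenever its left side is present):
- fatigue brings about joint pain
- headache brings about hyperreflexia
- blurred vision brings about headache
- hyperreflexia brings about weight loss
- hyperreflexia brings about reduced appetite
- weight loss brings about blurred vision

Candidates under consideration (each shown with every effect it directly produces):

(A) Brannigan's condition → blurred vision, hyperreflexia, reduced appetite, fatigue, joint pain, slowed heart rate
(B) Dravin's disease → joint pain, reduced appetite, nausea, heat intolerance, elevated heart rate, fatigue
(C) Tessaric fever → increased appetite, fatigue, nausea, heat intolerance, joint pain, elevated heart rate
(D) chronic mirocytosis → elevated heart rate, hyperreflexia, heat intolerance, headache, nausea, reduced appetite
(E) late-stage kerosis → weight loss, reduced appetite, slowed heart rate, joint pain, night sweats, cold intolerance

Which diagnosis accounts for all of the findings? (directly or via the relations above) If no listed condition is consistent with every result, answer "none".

none

Per-candidate check:
(A) Brannigan's condition — reduced appetite +; nausea -; heat intolerance -; joint pain +; slowed heart rate +
(B) Dravin's disease — fails on slowed heart rate (predicts elevated heart rate, not slowed heart rate)
(C) Tessaric fever — reduced appetite -; nausea +; heat intolerance +; joint pain +; slowed heart rate -
(D) chronic mirocytosis — fails on joint pain, slowed heart rate (predicts elevated heart rate, not slowed heart rate)
(E) late-stage kerosis — fails on nausea, heat intolerance (predicts cold intolerance, not heat intolerance)
Every candidate fails on at least one observation.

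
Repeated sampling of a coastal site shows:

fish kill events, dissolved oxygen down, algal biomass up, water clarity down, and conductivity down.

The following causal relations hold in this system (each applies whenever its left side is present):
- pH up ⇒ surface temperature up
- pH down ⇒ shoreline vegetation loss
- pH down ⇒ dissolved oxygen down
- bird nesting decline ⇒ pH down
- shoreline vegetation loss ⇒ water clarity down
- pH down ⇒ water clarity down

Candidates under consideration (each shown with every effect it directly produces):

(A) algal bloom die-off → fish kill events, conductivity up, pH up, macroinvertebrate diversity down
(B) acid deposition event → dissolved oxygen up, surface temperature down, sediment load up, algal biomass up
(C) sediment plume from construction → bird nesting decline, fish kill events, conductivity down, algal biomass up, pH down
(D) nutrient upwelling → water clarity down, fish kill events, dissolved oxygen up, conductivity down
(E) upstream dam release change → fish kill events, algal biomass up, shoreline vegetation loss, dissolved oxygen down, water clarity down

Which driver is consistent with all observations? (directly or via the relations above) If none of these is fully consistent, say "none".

C

For each candidate, compare predicted effects to what was observed:
(A) algal bloom die-off — fails on dissolved oxygen down, algal biomass up, water clarity down, conductivity down (predicts conductivity up, not conductivity down)
(B) acid deposition event — fails on fish kill events, dissolved oxygen down, water clarity down, conductivity down (predicts dissolved oxygen up, not dissolved oxygen down)
(C) sediment plume from construction — fish kill events ✓; dissolved oxygen down ✓ (via pH down → dissolved oxygen down); algal biomass up ✓; water clarity down ✓ (via pH down → water clarity down); conductivity down ✓
(D) nutrient upwelling — fails on dissolved oxygen down, algal biomass up (predicts dissolved oxygen up, not dissolved oxygen down)
(E) upstream dam release change — does not account for conductivity down
Only (C) is consistent with every observation.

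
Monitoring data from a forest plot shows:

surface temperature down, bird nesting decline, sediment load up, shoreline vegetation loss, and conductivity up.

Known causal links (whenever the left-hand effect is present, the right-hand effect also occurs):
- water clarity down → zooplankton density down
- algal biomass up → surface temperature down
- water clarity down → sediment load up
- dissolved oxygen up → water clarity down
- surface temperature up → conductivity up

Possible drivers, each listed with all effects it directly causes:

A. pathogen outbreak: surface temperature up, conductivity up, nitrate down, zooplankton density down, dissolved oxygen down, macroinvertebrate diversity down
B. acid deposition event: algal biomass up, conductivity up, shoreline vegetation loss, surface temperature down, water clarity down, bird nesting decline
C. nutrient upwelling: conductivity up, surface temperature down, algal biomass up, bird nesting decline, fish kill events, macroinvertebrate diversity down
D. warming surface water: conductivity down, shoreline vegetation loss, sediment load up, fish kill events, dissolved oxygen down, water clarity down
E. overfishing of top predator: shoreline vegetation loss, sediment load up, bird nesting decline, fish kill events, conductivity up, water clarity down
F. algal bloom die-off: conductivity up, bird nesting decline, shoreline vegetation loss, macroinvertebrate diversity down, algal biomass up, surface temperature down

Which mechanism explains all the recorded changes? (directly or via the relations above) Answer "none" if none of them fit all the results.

B

For each candidate, compare predicted effects to what was observed:
(A) pathogen outbreak — surface temperature down ✗; bird nesting decline ✗; sediment load up ✗; shoreline vegetation loss ✗; conductivity up ✓
(B) acid deposition event — accounts for every observation (sediment load up by water clarity down → sediment load up)
(C) nutrient upwelling — does not account for sediment load up, shoreline vegetation loss
(D) warming surface water — fails on surface temperature down, bird nesting decline, conductivity up (predicts conductivity down, not conductivity up)
(E) overfishing of top predator — surface temperature down ✗; bird nesting decline ✓; sediment load up ✓; shoreline vegetation loss ✓; conductivity up ✓
(F) algal bloom die-off — surface temperature down ✓; bird nesting decline ✓; sediment load up ✗; shoreline vegetation loss ✓; conductivity up ✓
(B) alone accounts for all the evidence.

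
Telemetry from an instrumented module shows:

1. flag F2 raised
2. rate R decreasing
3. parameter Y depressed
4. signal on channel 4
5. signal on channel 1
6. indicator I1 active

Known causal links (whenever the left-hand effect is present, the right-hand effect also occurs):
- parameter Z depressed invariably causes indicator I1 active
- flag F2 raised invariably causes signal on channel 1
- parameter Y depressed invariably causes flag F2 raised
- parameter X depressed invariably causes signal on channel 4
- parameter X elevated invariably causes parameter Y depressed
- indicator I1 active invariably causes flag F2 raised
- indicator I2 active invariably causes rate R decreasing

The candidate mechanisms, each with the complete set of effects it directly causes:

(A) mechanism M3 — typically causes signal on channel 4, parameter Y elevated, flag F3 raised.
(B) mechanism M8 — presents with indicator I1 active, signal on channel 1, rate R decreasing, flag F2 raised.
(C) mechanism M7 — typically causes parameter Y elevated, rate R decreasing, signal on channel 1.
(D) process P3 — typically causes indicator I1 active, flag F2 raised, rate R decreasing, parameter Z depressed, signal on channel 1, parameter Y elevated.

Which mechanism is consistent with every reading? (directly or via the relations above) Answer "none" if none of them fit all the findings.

For each candidate, compare predicted effects to what was observed:
(A) mechanism M3 — fails on flag F2 raised, rate R decreasing, parameter Y depressed, signal on channel 1, indicator I1 active (predicts parameter Y elevated, not parameter Y depressed)
(B) mechanism M8 — flag F2 raised yes; rate R decreasing yes; parameter Y depressed NO; signal on channel 4 NO; signal on channel 1 yes; indicator I1 active yes
(C) mechanism M7 — flag F2 raised NO; rate R decreasing yes; parameter Y depressed NO; signal on channel 4 NO; signal on channel 1 yes; indicator I1 active NO
(D) process P3 — flag F2 raised yes; rate R decreasing yes; parameter Y depressed NO; signal on channel 4 NO; signal on channel 1 yes; indicator I1 active yes
Every candidate fails on at least one observation.

none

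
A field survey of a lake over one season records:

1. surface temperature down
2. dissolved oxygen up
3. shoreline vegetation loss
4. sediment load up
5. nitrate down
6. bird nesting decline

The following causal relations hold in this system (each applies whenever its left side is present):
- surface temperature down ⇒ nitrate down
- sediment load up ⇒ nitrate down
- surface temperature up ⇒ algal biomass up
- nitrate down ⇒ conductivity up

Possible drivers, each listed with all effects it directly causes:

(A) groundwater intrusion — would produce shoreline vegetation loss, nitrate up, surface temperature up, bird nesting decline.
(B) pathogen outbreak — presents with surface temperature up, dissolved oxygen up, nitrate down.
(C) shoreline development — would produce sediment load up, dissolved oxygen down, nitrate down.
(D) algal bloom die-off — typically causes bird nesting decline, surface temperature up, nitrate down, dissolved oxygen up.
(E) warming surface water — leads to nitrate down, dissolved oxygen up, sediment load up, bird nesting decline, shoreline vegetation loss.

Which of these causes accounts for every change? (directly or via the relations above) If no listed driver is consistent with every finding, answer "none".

none

For each candidate, compare predicted effects to what was observed:
(A) groundwater intrusion — fails on surface temperature down, dissolved oxygen up, sediment load up, nitrate down (predicts surface temperature up, not surface temperature down; predicts nitrate up, not nitrate down)
(B) pathogen outbreak — surface temperature down ✗; dissolved oxygen up ✓; shoreline vegetation loss ✗; sediment load up ✗; nitrate down ✓; bird nesting decline ✗
(C) shoreline development — fails on surface temperature down, dissolved oxygen up, shoreline vegetation loss, bird nesting decline (predicts dissolved oxygen down, not dissolved oxygen up)
(D) algal bloom die-off — fails on surface temperature down, shoreline vegetation loss, sediment load up (predicts surface temperature up, not surface temperature down)
(E) warming surface water — does not account for surface temperature down
No candidate is consistent with all observations.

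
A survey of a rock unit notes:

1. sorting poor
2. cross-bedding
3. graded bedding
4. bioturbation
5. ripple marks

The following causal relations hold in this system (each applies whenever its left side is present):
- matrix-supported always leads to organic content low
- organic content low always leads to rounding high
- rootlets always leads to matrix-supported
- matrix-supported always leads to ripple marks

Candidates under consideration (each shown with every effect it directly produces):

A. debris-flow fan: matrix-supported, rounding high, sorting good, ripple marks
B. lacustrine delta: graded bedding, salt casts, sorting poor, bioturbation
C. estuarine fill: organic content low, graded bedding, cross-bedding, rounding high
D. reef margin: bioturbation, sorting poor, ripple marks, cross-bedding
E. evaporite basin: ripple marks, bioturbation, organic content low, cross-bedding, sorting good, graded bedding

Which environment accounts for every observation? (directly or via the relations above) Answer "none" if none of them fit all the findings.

none

Per-candidate check:
(A) debris-flow fan — sorting poor NO; cross-bedding NO; graded bedding NO; bioturbation NO; ripple marks yes
(B) lacustrine delta — does not account for cross-bedding, ripple marks
(C) estuarine fill — sorting poor NO; cross-bedding yes; graded bedding yes; bioturbation NO; ripple marks NO
(D) reef margin — sorting poor yes; cross-bedding yes; graded bedding NO; bioturbation yes; ripple marks yes
(E) evaporite basin — fails on sorting poor (predicts sorting good, not sorting poor)
No candidate is consistent with all observations.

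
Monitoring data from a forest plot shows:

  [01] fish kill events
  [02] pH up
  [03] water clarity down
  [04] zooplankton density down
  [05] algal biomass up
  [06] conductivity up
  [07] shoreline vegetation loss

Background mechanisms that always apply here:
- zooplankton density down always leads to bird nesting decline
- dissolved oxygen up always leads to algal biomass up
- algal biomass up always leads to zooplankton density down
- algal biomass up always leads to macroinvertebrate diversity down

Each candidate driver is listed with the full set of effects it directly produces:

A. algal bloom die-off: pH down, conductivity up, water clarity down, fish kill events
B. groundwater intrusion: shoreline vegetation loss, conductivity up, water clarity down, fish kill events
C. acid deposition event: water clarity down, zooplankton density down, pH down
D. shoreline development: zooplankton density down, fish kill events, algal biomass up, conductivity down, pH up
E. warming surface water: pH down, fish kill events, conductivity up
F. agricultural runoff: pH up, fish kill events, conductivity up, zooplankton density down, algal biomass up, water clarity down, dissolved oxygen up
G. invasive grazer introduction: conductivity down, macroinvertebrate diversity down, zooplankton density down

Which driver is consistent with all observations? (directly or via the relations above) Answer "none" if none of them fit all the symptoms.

none

Testing each hypothesis:
(A) algal bloom die-off — fish kill events yes; pH up NO; water clarity down yes; zooplankton density down NO; algal biomass up NO; conductivity up yes; shoreline vegetation loss NO
(B) groundwater intrusion — does not account for pH up, zooplankton density down, algal biomass up
(C) acid deposition event — fish kill events NO; pH up NO; water clarity down yes; zooplankton density down yes; algal biomass up NO; conductivity up NO; shoreline vegetation loss NO
(D) shoreline development — fish kill events yes; pH up yes; water clarity down NO; zooplankton density down yes; algal biomass up yes; conductivity up NO; shoreline vegetation loss NO
(E) warming surface water — fish kill events yes; pH up NO; water clarity down NO; zooplankton density down NO; algal biomass up NO; conductivity up yes; shoreline vegetation loss NO
(F) agricultural runoff — does not account for shoreline vegetation loss
(G) invasive grazer introduction — fails on fish kill events, pH up, water clarity down, algal biomass up, conductivity up, shoreline vegetation loss (predicts conductivity down, not conductivity up)
None of the listed candidates fits everything.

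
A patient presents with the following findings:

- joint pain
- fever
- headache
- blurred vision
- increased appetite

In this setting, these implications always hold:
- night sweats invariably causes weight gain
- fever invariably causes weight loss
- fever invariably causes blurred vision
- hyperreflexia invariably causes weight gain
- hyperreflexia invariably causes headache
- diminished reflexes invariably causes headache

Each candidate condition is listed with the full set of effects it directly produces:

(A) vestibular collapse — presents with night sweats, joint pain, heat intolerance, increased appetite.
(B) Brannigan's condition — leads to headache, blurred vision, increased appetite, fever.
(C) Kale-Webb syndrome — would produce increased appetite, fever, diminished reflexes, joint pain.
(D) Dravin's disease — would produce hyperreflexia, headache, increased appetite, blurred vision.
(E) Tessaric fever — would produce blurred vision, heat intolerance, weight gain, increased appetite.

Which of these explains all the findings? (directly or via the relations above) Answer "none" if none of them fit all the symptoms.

C

Checking each candidate against the observations:
(A) vestibular collapse — joint pain match; fever miss; headache miss; blurred vision miss; increased appetite match
(B) Brannigan's condition — joint pain miss; fever match; headache match; blurred vision match; increased appetite match
(C) Kale-Webb syndrome — joint pain match; fever match; headache match (by diminished reflexes → headache); blurred vision match (by fever → blurred vision); increased appetite match
(D) Dravin's disease — joint pain miss; fever miss; headache match; blurred vision match; increased appetite match
(E) Tessaric fever — joint pain miss; fever miss; headache miss; blurred vision match; increased appetite match
(C) is the only candidate with no mismatches.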